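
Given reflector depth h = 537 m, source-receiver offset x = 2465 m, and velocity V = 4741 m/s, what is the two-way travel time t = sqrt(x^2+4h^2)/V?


x^2 + 4h^2 = 2465^2 + 4*537^2 = 6076225 + 1153476 = 7229701
sqrt(7229701) = 2688.8103
t = 2688.8103 / 4741 = 0.5671 s

0.5671


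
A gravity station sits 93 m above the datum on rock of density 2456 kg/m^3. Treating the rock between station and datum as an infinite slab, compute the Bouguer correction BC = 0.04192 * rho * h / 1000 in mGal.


BC = 0.04192 * rho * h / 1000
= 0.04192 * 2456 * 93 / 1000
= 9.5749 mGal

9.5749


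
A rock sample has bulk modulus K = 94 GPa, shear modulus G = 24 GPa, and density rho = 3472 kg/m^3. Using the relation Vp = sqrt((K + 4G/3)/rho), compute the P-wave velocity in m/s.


First compute the effective modulus:
K + 4G/3 = 94e9 + 4*24e9/3 = 126000000000.0 Pa
Then divide by density:
126000000000.0 / 3472 = 36290322.5806 Pa/(kg/m^3)
Take the square root:
Vp = sqrt(36290322.5806) = 6024.14 m/s

6024.14


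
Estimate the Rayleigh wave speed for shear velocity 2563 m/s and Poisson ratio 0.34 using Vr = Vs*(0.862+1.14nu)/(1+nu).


Numerator factor = 0.862 + 1.14*0.34 = 1.2496
Denominator = 1 + 0.34 = 1.34
Vr = 2563 * 1.2496 / 1.34 = 2390.09 m/s

2390.09


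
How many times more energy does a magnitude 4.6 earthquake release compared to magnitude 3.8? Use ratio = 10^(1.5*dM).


M2 - M1 = 4.6 - 3.8 = 0.8
1.5 * 0.8 = 1.2
ratio = 10^1.2 = 15.85

15.85


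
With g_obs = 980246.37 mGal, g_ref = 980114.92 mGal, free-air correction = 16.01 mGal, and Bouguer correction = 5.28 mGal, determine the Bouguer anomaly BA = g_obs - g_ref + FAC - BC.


BA = g_obs - g_ref + FAC - BC
= 980246.37 - 980114.92 + 16.01 - 5.28
= 142.18 mGal

142.18


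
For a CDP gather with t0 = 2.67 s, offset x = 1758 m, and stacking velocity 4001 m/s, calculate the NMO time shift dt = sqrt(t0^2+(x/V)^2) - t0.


x/Vnmo = 1758/4001 = 0.43939
(x/Vnmo)^2 = 0.193064
t0^2 = 7.1289
sqrt(7.1289 + 0.193064) = 2.705913
dt = 2.705913 - 2.67 = 0.035913

0.035913


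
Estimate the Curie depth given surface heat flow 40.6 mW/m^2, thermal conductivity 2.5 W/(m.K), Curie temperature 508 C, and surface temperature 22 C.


T_Curie - T_surf = 508 - 22 = 486 C
Convert q to W/m^2: 40.6 mW/m^2 = 0.0406 W/m^2
d = 486 * 2.5 / 0.0406 = 29926.11 m

29926.11


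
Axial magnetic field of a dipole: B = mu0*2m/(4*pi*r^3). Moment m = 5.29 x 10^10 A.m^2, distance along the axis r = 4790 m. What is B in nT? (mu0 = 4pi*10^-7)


m = 5.29 x 10^10 = 52900000000 A.m^2
2m = 105800000000 A.m^2
r^3 = 4790^3 = 109902239000
B = (4pi*10^-7) * 105800000000 / (4*pi * 109902239000) * 1e9
= 132952.2011 / 1381072266621.88 * 1e9
= 96.2674 nT

96.2674


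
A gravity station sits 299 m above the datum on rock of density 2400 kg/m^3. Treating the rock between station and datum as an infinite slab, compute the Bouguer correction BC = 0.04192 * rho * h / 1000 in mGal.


BC = 0.04192 * rho * h / 1000
= 0.04192 * 2400 * 299 / 1000
= 30.0818 mGal

30.0818


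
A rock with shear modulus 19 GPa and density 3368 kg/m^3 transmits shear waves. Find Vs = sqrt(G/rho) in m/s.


Convert G to Pa: G = 19e9 Pa
Compute G/rho = 19e9 / 3368 = 5641330.1663
Vs = sqrt(5641330.1663) = 2375.15 m/s

2375.15


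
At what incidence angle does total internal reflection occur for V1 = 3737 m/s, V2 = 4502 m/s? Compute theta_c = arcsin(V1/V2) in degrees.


V1/V2 = 3737/4502 = 0.830076
theta_c = arcsin(0.830076) = 56.1065 degrees

56.1065


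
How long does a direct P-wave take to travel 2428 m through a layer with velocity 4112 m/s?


t = x / V
= 2428 / 4112
= 0.5905 s

0.5905


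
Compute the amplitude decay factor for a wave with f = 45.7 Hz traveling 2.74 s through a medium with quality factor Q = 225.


pi*f*t/Q = pi*45.7*2.74/225 = 1.748373
A/A0 = exp(-1.748373) = 0.174057

0.174057


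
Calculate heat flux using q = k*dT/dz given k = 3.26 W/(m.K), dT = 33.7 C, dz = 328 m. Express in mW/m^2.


q = k * dT / dz * 1000
= 3.26 * 33.7 / 328 * 1000
= 0.334945 * 1000
= 334.9451 mW/m^2

334.9451


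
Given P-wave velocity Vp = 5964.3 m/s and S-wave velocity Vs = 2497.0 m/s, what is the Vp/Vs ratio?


Vp/Vs = 5964.3 / 2497.0
= 2.3886

2.3886


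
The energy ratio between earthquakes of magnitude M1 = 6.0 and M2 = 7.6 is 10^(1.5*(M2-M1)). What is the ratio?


M2 - M1 = 7.6 - 6.0 = 1.6
1.5 * 1.6 = 2.4
ratio = 10^2.4 = 251.19

251.19


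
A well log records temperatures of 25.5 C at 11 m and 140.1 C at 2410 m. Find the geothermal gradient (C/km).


dT = 140.1 - 25.5 = 114.6 C
dz = 2410 - 11 = 2399 m
gradient = dT/dz * 1000 = 114.6/2399 * 1000 = 47.7699 C/km

47.7699


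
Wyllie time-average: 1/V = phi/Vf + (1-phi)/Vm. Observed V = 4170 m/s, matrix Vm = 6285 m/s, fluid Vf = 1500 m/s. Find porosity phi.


1/V - 1/Vm = 1/4170 - 1/6285 = 8.07e-05
1/Vf - 1/Vm = 1/1500 - 1/6285 = 0.00050756
phi = 8.07e-05 / 0.00050756 = 0.159

0.159


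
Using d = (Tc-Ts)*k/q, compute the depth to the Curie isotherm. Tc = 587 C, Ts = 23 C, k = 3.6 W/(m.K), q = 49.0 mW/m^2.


T_Curie - T_surf = 587 - 23 = 564 C
Convert q to W/m^2: 49.0 mW/m^2 = 0.049 W/m^2
d = 564 * 3.6 / 0.049 = 41436.73 m

41436.73


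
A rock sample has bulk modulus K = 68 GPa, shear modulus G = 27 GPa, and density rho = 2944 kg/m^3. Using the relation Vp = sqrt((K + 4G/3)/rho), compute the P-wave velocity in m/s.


First compute the effective modulus:
K + 4G/3 = 68e9 + 4*27e9/3 = 104000000000.0 Pa
Then divide by density:
104000000000.0 / 2944 = 35326086.9565 Pa/(kg/m^3)
Take the square root:
Vp = sqrt(35326086.9565) = 5943.58 m/s

5943.58


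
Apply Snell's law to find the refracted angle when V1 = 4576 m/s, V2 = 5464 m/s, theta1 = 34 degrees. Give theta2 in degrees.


sin(theta1) = sin(34 deg) = 0.559193
sin(theta2) = V2/V1 * sin(theta1) = 5464/4576 * 0.559193 = 0.667708
theta2 = arcsin(0.667708) = 41.8904 degrees

41.8904


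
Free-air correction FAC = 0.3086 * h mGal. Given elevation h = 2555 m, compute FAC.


FAC = 0.3086 * h
= 0.3086 * 2555
= 788.473 mGal

788.473


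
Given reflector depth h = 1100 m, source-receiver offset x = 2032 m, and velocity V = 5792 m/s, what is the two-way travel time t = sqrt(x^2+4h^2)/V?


x^2 + 4h^2 = 2032^2 + 4*1100^2 = 4129024 + 4840000 = 8969024
sqrt(8969024) = 2994.8329
t = 2994.8329 / 5792 = 0.5171 s

0.5171


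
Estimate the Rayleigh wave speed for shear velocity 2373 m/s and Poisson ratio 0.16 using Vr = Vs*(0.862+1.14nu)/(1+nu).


Numerator factor = 0.862 + 1.14*0.16 = 1.0444
Denominator = 1 + 0.16 = 1.16
Vr = 2373 * 1.0444 / 1.16 = 2136.52 m/s

2136.52


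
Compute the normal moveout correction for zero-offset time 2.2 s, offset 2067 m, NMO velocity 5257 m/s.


x/Vnmo = 2067/5257 = 0.39319
(x/Vnmo)^2 = 0.154598
t0^2 = 4.84
sqrt(4.84 + 0.154598) = 2.23486
dt = 2.23486 - 2.2 = 0.03486

0.03486


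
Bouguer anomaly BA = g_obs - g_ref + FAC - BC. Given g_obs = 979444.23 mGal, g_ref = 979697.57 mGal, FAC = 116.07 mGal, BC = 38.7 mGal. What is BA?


BA = g_obs - g_ref + FAC - BC
= 979444.23 - 979697.57 + 116.07 - 38.7
= -175.97 mGal

-175.97


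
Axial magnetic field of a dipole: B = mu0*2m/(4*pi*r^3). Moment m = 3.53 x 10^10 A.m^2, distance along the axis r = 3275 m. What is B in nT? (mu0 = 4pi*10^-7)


m = 3.53 x 10^10 = 35300000000 A.m^2
2m = 70600000000 A.m^2
r^3 = 3275^3 = 35126421875
B = (4pi*10^-7) * 70600000000 / (4*pi * 35126421875) * 1e9
= 88718.576537 / 441411635637.58 * 1e9
= 200.9883 nT

200.9883


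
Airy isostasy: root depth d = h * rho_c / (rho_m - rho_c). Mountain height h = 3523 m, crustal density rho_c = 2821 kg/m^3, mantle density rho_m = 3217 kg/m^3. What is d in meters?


rho_m - rho_c = 3217 - 2821 = 396
d = 3523 * 2821 / 396
= 9938383 / 396
= 25096.93 m

25096.93


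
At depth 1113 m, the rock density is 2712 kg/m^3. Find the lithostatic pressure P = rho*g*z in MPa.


P = rho * g * z / 1e6
= 2712 * 9.81 * 1113 / 1e6
= 29611053.36 / 1e6
= 29.6111 MPa

29.6111


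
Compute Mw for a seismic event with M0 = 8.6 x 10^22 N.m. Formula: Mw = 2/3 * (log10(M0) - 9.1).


log10(M0) = log10(8.6 x 10^22) = 22.9345
Mw = 2/3 * (22.9345 - 9.1)
= 2/3 * 13.8345
= 9.22

9.22


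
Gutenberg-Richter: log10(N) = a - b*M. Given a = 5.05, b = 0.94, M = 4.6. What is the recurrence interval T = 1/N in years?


log10(N) = 5.05 - 0.94*4.6 = 0.726
N = 10^0.726 = 5.321083
T = 1/N = 1/5.321083 = 0.1879 years

0.1879


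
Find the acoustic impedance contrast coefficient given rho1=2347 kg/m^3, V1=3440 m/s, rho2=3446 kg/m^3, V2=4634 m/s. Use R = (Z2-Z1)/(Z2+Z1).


Z1 = 2347 * 3440 = 8073680
Z2 = 3446 * 4634 = 15968764
R = (15968764 - 8073680) / (15968764 + 8073680) = 7895084 / 24042444 = 0.3284

0.3284


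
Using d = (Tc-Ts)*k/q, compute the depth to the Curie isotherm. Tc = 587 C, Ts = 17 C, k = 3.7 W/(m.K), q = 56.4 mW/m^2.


T_Curie - T_surf = 587 - 17 = 570 C
Convert q to W/m^2: 56.4 mW/m^2 = 0.0564 W/m^2
d = 570 * 3.7 / 0.0564 = 37393.62 m

37393.62


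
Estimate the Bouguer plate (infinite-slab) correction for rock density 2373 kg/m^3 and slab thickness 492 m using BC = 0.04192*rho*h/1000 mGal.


BC = 0.04192 * rho * h / 1000
= 0.04192 * 2373 * 492 / 1000
= 48.9423 mGal

48.9423


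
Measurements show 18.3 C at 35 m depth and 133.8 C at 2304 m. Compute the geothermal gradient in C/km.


dT = 133.8 - 18.3 = 115.5 C
dz = 2304 - 35 = 2269 m
gradient = dT/dz * 1000 = 115.5/2269 * 1000 = 50.9035 C/km

50.9035


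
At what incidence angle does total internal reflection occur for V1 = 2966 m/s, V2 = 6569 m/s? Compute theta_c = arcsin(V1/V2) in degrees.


V1/V2 = 2966/6569 = 0.451515
theta_c = arcsin(0.451515) = 26.8409 degrees

26.8409


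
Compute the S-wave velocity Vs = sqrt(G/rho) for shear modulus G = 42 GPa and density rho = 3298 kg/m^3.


Convert G to Pa: G = 42e9 Pa
Compute G/rho = 42e9 / 3298 = 12734990.9036
Vs = sqrt(12734990.9036) = 3568.61 m/s

3568.61


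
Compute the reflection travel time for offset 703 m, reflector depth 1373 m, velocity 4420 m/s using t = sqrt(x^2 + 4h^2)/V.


x^2 + 4h^2 = 703^2 + 4*1373^2 = 494209 + 7540516 = 8034725
sqrt(8034725) = 2834.559
t = 2834.559 / 4420 = 0.6413 s

0.6413


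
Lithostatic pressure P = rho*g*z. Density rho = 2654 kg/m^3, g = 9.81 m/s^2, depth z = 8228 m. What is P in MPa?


P = rho * g * z / 1e6
= 2654 * 9.81 * 8228 / 1e6
= 214222068.72 / 1e6
= 214.2221 MPa

214.2221


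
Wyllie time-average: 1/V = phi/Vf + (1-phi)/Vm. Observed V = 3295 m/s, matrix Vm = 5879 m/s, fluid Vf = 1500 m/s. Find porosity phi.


1/V - 1/Vm = 1/3295 - 1/5879 = 0.00013339
1/Vf - 1/Vm = 1/1500 - 1/5879 = 0.00049657
phi = 0.00013339 / 0.00049657 = 0.2686

0.2686


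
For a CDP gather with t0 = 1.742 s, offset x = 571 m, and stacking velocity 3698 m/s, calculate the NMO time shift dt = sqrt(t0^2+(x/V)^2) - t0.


x/Vnmo = 571/3698 = 0.154408
(x/Vnmo)^2 = 0.023842
t0^2 = 3.034564
sqrt(3.034564 + 0.023842) = 1.74883
dt = 1.74883 - 1.742 = 0.00683

0.00683


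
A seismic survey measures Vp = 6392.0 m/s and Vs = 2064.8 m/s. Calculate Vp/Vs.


Vp/Vs = 6392.0 / 2064.8
= 3.0957

3.0957


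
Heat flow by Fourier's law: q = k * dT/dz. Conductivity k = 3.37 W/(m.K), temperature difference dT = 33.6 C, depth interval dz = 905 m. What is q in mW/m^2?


q = k * dT / dz * 1000
= 3.37 * 33.6 / 905 * 1000
= 0.125118 * 1000
= 125.1182 mW/m^2

125.1182


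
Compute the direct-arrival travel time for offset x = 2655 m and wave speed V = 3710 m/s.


t = x / V
= 2655 / 3710
= 0.7156 s

0.7156


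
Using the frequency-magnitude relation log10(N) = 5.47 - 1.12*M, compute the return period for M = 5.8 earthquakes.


log10(N) = 5.47 - 1.12*5.8 = -1.026
N = 10^-1.026 = 0.094189
T = 1/N = 1/0.094189 = 10.617 years

10.617


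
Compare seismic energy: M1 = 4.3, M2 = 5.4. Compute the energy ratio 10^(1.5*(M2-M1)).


M2 - M1 = 5.4 - 4.3 = 1.1
1.5 * 1.1 = 1.65
ratio = 10^1.65 = 44.67

44.67


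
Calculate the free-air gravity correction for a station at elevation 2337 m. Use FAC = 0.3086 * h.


FAC = 0.3086 * h
= 0.3086 * 2337
= 721.1982 mGal

721.1982


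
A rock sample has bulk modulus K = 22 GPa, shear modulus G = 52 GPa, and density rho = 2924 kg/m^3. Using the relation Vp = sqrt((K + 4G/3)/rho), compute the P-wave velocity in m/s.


First compute the effective modulus:
K + 4G/3 = 22e9 + 4*52e9/3 = 91333333333.33 Pa
Then divide by density:
91333333333.33 / 2924 = 31235750.114 Pa/(kg/m^3)
Take the square root:
Vp = sqrt(31235750.114) = 5588.9 m/s

5588.9


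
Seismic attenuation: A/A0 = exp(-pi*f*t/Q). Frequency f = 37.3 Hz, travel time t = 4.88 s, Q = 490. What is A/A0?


pi*f*t/Q = pi*37.3*4.88/490 = 1.167031
A/A0 = exp(-1.167031) = 0.31129

0.31129


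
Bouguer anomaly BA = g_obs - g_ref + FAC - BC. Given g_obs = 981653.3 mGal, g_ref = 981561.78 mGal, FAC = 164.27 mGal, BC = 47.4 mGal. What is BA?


BA = g_obs - g_ref + FAC - BC
= 981653.3 - 981561.78 + 164.27 - 47.4
= 208.39 mGal

208.39


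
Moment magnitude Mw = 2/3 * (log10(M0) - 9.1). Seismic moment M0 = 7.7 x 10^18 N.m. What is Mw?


log10(M0) = log10(7.7 x 10^18) = 18.8865
Mw = 2/3 * (18.8865 - 9.1)
= 2/3 * 9.7865
= 6.52

6.52


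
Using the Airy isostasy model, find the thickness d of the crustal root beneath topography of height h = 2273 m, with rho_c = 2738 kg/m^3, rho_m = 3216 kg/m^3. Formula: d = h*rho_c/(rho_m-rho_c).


rho_m - rho_c = 3216 - 2738 = 478
d = 2273 * 2738 / 478
= 6223474 / 478
= 13019.82 m

13019.82


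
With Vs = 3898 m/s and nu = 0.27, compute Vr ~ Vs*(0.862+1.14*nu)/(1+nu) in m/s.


Numerator factor = 0.862 + 1.14*0.27 = 1.1698
Denominator = 1 + 0.27 = 1.27
Vr = 3898 * 1.1698 / 1.27 = 3590.46 m/s

3590.46


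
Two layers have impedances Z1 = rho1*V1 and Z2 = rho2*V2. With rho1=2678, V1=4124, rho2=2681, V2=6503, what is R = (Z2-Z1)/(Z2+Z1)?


Z1 = 2678 * 4124 = 11044072
Z2 = 2681 * 6503 = 17434543
R = (17434543 - 11044072) / (17434543 + 11044072) = 6390471 / 28478615 = 0.2244

0.2244


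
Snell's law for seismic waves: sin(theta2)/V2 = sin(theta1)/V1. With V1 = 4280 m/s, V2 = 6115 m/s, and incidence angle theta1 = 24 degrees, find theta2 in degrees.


sin(theta1) = sin(24 deg) = 0.406737
sin(theta2) = V2/V1 * sin(theta1) = 6115/4280 * 0.406737 = 0.58112
theta2 = arcsin(0.58112) = 35.5294 degrees

35.5294


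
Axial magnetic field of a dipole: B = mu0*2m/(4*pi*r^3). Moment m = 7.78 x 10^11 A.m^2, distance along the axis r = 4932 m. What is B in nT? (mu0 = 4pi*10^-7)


m = 7.78 x 10^11 = 778000000000 A.m^2
2m = 1556000000000 A.m^2
r^3 = 4932^3 = 119969045568
B = (4pi*10^-7) * 1556000000000 / (4*pi * 119969045568) * 1e9
= 1955327.267594 / 1507575488858.43 * 1e9
= 1297.0012 nT

1297.0012


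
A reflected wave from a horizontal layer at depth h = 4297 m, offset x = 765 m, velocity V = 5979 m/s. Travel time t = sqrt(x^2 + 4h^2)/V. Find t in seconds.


x^2 + 4h^2 = 765^2 + 4*4297^2 = 585225 + 73856836 = 74442061
sqrt(74442061) = 8627.9813
t = 8627.9813 / 5979 = 1.443 s

1.443


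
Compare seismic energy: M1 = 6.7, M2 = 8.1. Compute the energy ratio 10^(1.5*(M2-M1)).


M2 - M1 = 8.1 - 6.7 = 1.4
1.5 * 1.4 = 2.1
ratio = 10^2.1 = 125.89

125.89


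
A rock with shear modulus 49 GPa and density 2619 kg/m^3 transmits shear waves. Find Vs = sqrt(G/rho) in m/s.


Convert G to Pa: G = 49e9 Pa
Compute G/rho = 49e9 / 2619 = 18709431.0806
Vs = sqrt(18709431.0806) = 4325.44 m/s

4325.44


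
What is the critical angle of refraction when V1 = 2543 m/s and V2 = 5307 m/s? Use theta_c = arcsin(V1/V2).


V1/V2 = 2543/5307 = 0.479178
theta_c = arcsin(0.479178) = 28.6318 degrees

28.6318


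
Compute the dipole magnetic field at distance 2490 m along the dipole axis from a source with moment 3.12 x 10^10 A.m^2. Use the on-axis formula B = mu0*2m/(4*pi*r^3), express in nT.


m = 3.12 x 10^10 = 31200000000 A.m^2
2m = 62400000000 A.m^2
r^3 = 2490^3 = 15438249000
B = (4pi*10^-7) * 62400000000 / (4*pi * 15438249000) * 1e9
= 78414.152634 / 194002758570.76 * 1e9
= 404.1909 nT

404.1909


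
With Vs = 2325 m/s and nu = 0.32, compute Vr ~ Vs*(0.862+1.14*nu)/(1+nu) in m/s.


Numerator factor = 0.862 + 1.14*0.32 = 1.2268
Denominator = 1 + 0.32 = 1.32
Vr = 2325 * 1.2268 / 1.32 = 2160.84 m/s

2160.84


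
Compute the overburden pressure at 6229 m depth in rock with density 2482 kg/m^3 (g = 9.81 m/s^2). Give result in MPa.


P = rho * g * z / 1e6
= 2482 * 9.81 * 6229 / 1e6
= 151666308.18 / 1e6
= 151.6663 MPa

151.6663


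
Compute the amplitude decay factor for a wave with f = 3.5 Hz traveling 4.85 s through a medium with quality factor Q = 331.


pi*f*t/Q = pi*3.5*4.85/331 = 0.161113
A/A0 = exp(-0.161113) = 0.851196

0.851196


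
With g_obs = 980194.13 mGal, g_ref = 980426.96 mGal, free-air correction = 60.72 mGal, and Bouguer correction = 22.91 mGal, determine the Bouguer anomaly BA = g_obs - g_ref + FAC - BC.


BA = g_obs - g_ref + FAC - BC
= 980194.13 - 980426.96 + 60.72 - 22.91
= -195.02 mGal

-195.02


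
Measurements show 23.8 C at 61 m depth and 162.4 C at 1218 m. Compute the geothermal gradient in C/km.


dT = 162.4 - 23.8 = 138.6 C
dz = 1218 - 61 = 1157 m
gradient = dT/dz * 1000 = 138.6/1157 * 1000 = 119.7926 C/km

119.7926


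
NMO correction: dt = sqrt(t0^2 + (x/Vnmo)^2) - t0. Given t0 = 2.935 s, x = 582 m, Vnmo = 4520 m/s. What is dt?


x/Vnmo = 582/4520 = 0.128761
(x/Vnmo)^2 = 0.016579
t0^2 = 8.614225
sqrt(8.614225 + 0.016579) = 2.937823
dt = 2.937823 - 2.935 = 0.002823

0.002823


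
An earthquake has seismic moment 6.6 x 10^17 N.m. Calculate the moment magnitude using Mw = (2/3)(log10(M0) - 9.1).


log10(M0) = log10(6.6 x 10^17) = 17.8195
Mw = 2/3 * (17.8195 - 9.1)
= 2/3 * 8.7195
= 5.81

5.81


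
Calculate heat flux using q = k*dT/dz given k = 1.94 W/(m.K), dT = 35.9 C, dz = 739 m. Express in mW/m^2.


q = k * dT / dz * 1000
= 1.94 * 35.9 / 739 * 1000
= 0.094244 * 1000
= 94.2436 mW/m^2

94.2436


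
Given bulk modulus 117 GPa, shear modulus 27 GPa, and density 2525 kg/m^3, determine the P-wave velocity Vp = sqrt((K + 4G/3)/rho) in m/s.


First compute the effective modulus:
K + 4G/3 = 117e9 + 4*27e9/3 = 153000000000.0 Pa
Then divide by density:
153000000000.0 / 2525 = 60594059.4059 Pa/(kg/m^3)
Take the square root:
Vp = sqrt(60594059.4059) = 7784.22 m/s

7784.22


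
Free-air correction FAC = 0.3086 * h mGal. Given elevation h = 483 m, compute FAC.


FAC = 0.3086 * h
= 0.3086 * 483
= 149.0538 mGal

149.0538


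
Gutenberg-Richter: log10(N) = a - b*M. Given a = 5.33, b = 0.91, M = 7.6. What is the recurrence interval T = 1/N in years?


log10(N) = 5.33 - 0.91*7.6 = -1.586
N = 10^-1.586 = 0.025942
T = 1/N = 1/0.025942 = 38.5478 years

38.5478


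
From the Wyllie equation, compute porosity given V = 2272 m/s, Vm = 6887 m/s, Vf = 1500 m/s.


1/V - 1/Vm = 1/2272 - 1/6887 = 0.00029494
1/Vf - 1/Vm = 1/1500 - 1/6887 = 0.00052147
phi = 0.00029494 / 0.00052147 = 0.5656

0.5656


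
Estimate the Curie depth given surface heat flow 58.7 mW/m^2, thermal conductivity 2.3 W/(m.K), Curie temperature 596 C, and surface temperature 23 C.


T_Curie - T_surf = 596 - 23 = 573 C
Convert q to W/m^2: 58.7 mW/m^2 = 0.0587 W/m^2
d = 573 * 2.3 / 0.0587 = 22451.45 m

22451.45


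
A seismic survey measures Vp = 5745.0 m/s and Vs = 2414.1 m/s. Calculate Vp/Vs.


Vp/Vs = 5745.0 / 2414.1
= 2.3798

2.3798


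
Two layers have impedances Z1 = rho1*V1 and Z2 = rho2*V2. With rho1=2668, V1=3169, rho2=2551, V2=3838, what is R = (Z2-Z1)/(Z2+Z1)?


Z1 = 2668 * 3169 = 8454892
Z2 = 2551 * 3838 = 9790738
R = (9790738 - 8454892) / (9790738 + 8454892) = 1335846 / 18245630 = 0.0732

0.0732


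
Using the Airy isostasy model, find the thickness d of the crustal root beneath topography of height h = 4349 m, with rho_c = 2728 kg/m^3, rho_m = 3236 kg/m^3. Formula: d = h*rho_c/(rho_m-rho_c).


rho_m - rho_c = 3236 - 2728 = 508
d = 4349 * 2728 / 508
= 11864072 / 508
= 23354.47 m

23354.47


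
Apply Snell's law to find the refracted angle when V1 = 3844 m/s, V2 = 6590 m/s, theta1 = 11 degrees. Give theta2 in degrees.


sin(theta1) = sin(11 deg) = 0.190809
sin(theta2) = V2/V1 * sin(theta1) = 6590/3844 * 0.190809 = 0.327115
theta2 = arcsin(0.327115) = 19.0938 degrees

19.0938


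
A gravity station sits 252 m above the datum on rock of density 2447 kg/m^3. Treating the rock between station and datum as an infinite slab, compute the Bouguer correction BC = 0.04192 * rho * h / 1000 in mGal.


BC = 0.04192 * rho * h / 1000
= 0.04192 * 2447 * 252 / 1000
= 25.8497 mGal

25.8497


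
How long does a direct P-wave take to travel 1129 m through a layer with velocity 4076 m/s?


t = x / V
= 1129 / 4076
= 0.277 s

0.277


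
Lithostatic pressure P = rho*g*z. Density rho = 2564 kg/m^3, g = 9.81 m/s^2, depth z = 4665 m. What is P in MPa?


P = rho * g * z / 1e6
= 2564 * 9.81 * 4665 / 1e6
= 117337998.6 / 1e6
= 117.338 MPa

117.338


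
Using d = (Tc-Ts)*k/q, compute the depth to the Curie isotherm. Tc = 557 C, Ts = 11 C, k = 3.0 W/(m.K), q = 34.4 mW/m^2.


T_Curie - T_surf = 557 - 11 = 546 C
Convert q to W/m^2: 34.4 mW/m^2 = 0.0344 W/m^2
d = 546 * 3.0 / 0.0344 = 47616.28 m

47616.28


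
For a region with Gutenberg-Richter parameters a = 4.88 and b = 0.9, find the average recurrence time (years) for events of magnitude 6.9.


log10(N) = 4.88 - 0.9*6.9 = -1.33
N = 10^-1.33 = 0.046774
T = 1/N = 1/0.046774 = 21.3796 years

21.3796


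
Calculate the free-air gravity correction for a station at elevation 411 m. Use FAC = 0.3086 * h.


FAC = 0.3086 * h
= 0.3086 * 411
= 126.8346 mGal

126.8346


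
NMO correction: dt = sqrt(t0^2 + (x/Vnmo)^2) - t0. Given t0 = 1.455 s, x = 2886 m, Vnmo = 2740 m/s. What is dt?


x/Vnmo = 2886/2740 = 1.053285
(x/Vnmo)^2 = 1.109409
t0^2 = 2.117025
sqrt(2.117025 + 1.109409) = 1.796228
dt = 1.796228 - 1.455 = 0.341228

0.341228


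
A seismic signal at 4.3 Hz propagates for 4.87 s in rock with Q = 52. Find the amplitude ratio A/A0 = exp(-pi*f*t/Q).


pi*f*t/Q = pi*4.3*4.87/52 = 1.265156
A/A0 = exp(-1.265156) = 0.282195

0.282195


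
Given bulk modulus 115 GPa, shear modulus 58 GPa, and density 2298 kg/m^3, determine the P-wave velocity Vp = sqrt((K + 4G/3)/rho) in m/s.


First compute the effective modulus:
K + 4G/3 = 115e9 + 4*58e9/3 = 192333333333.33 Pa
Then divide by density:
192333333333.33 / 2298 = 83695967.508 Pa/(kg/m^3)
Take the square root:
Vp = sqrt(83695967.508) = 9148.55 m/s

9148.55


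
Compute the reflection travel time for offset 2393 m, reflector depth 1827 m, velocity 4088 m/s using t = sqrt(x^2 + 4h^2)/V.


x^2 + 4h^2 = 2393^2 + 4*1827^2 = 5726449 + 13351716 = 19078165
sqrt(19078165) = 4367.8559
t = 4367.8559 / 4088 = 1.0685 s

1.0685


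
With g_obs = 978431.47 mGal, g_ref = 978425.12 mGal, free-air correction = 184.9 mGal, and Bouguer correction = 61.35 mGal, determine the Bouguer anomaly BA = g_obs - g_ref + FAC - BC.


BA = g_obs - g_ref + FAC - BC
= 978431.47 - 978425.12 + 184.9 - 61.35
= 129.9 mGal

129.9


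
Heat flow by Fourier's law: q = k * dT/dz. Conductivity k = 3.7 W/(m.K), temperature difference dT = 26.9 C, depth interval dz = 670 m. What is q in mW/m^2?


q = k * dT / dz * 1000
= 3.7 * 26.9 / 670 * 1000
= 0.148552 * 1000
= 148.5522 mW/m^2

148.5522


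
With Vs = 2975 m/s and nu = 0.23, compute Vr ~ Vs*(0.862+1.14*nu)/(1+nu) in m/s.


Numerator factor = 0.862 + 1.14*0.23 = 1.1242
Denominator = 1 + 0.23 = 1.23
Vr = 2975 * 1.1242 / 1.23 = 2719.1 m/s

2719.1


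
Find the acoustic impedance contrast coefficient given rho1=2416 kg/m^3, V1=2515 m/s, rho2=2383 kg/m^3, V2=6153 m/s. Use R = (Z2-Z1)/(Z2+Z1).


Z1 = 2416 * 2515 = 6076240
Z2 = 2383 * 6153 = 14662599
R = (14662599 - 6076240) / (14662599 + 6076240) = 8586359 / 20738839 = 0.414

0.414


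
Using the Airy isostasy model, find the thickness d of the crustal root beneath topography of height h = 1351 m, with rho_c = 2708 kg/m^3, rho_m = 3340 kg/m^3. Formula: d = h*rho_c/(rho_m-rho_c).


rho_m - rho_c = 3340 - 2708 = 632
d = 1351 * 2708 / 632
= 3658508 / 632
= 5788.78 m

5788.78


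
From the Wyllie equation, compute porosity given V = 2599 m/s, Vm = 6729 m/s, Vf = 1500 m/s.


1/V - 1/Vm = 1/2599 - 1/6729 = 0.00023615
1/Vf - 1/Vm = 1/1500 - 1/6729 = 0.00051806
phi = 0.00023615 / 0.00051806 = 0.4558

0.4558


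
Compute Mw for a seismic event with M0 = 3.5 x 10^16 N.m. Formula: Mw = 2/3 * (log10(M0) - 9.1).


log10(M0) = log10(3.5 x 10^16) = 16.5441
Mw = 2/3 * (16.5441 - 9.1)
= 2/3 * 7.4441
= 4.96

4.96


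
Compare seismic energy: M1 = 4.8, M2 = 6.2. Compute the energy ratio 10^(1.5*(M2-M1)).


M2 - M1 = 6.2 - 4.8 = 1.4
1.5 * 1.4 = 2.1
ratio = 10^2.1 = 125.89

125.89


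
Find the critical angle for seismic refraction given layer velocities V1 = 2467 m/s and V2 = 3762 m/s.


V1/V2 = 2467/3762 = 0.655768
theta_c = arcsin(0.655768) = 40.9779 degrees

40.9779


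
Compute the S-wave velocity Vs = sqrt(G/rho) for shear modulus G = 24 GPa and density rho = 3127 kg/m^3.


Convert G to Pa: G = 24e9 Pa
Compute G/rho = 24e9 / 3127 = 7675087.9437
Vs = sqrt(7675087.9437) = 2770.39 m/s

2770.39


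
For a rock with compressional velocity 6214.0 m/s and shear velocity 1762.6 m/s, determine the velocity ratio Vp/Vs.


Vp/Vs = 6214.0 / 1762.6
= 3.5255

3.5255


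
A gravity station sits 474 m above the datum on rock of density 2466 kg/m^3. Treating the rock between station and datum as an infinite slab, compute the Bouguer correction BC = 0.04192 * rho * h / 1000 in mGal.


BC = 0.04192 * rho * h / 1000
= 0.04192 * 2466 * 474 / 1000
= 48.9996 mGal

48.9996


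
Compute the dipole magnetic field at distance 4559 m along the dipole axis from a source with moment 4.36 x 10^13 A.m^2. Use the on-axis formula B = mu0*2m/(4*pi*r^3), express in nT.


m = 4.36 x 10^13 = 43600000000000 A.m^2
2m = 87200000000000 A.m^2
r^3 = 4559^3 = 94756448879
B = (4pi*10^-7) * 87200000000000 / (4*pi * 94756448879) * 1e9
= 109578751.757212 / 1190744654714.09 * 1e9
= 92025.3988 nT

92025.3988


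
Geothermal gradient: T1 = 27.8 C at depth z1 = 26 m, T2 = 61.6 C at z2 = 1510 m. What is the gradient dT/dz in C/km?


dT = 61.6 - 27.8 = 33.8 C
dz = 1510 - 26 = 1484 m
gradient = dT/dz * 1000 = 33.8/1484 * 1000 = 22.7763 C/km

22.7763


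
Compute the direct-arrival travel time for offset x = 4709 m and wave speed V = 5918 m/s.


t = x / V
= 4709 / 5918
= 0.7957 s

0.7957


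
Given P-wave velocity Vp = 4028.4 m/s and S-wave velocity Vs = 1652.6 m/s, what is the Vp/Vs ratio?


Vp/Vs = 4028.4 / 1652.6
= 2.4376

2.4376


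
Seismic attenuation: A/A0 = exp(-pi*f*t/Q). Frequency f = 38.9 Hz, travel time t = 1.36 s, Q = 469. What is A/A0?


pi*f*t/Q = pi*38.9*1.36/469 = 0.354377
A/A0 = exp(-0.354377) = 0.70161

0.70161


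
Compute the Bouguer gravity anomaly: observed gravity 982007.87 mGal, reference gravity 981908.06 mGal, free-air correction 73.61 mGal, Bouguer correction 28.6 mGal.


BA = g_obs - g_ref + FAC - BC
= 982007.87 - 981908.06 + 73.61 - 28.6
= 144.82 mGal

144.82


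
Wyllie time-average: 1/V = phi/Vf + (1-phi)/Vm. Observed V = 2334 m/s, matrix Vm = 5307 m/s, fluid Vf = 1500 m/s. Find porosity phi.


1/V - 1/Vm = 1/2334 - 1/5307 = 0.00024002
1/Vf - 1/Vm = 1/1500 - 1/5307 = 0.00047824
phi = 0.00024002 / 0.00047824 = 0.5019

0.5019


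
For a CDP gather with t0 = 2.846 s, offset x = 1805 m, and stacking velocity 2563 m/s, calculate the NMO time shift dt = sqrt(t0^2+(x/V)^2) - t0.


x/Vnmo = 1805/2563 = 0.704253
(x/Vnmo)^2 = 0.495972
t0^2 = 8.099716
sqrt(8.099716 + 0.495972) = 2.93184
dt = 2.93184 - 2.846 = 0.08584

0.08584


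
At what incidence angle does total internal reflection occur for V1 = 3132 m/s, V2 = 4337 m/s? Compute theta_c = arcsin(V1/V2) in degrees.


V1/V2 = 3132/4337 = 0.722158
theta_c = arcsin(0.722158) = 46.233 degrees

46.233


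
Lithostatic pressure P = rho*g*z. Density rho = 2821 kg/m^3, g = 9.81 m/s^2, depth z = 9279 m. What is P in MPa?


P = rho * g * z / 1e6
= 2821 * 9.81 * 9279 / 1e6
= 256787138.79 / 1e6
= 256.7871 MPa

256.7871


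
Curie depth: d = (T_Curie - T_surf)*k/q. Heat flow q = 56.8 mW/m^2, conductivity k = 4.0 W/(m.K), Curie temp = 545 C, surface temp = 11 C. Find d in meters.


T_Curie - T_surf = 545 - 11 = 534 C
Convert q to W/m^2: 56.8 mW/m^2 = 0.0568 W/m^2
d = 534 * 4.0 / 0.0568 = 37605.63 m

37605.63


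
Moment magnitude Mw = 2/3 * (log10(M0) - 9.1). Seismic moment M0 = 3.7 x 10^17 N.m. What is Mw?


log10(M0) = log10(3.7 x 10^17) = 17.5682
Mw = 2/3 * (17.5682 - 9.1)
= 2/3 * 8.4682
= 5.65

5.65


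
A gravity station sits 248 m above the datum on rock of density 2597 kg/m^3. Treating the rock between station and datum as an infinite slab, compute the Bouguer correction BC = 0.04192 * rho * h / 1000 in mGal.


BC = 0.04192 * rho * h / 1000
= 0.04192 * 2597 * 248 / 1000
= 26.9988 mGal

26.9988


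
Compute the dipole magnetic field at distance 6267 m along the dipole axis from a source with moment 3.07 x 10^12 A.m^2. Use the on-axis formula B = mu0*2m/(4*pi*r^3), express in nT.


m = 3.07 x 10^12 = 3070000000000 A.m^2
2m = 6140000000000 A.m^2
r^3 = 6267^3 = 246138236163
B = (4pi*10^-7) * 6140000000000 / (4*pi * 246138236163) * 1e9
= 7715751.557217 / 3093064297988.92 * 1e9
= 2494.5332 nT

2494.5332


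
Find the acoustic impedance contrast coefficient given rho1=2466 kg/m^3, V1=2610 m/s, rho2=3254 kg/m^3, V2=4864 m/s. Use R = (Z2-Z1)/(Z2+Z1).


Z1 = 2466 * 2610 = 6436260
Z2 = 3254 * 4864 = 15827456
R = (15827456 - 6436260) / (15827456 + 6436260) = 9391196 / 22263716 = 0.4218

0.4218


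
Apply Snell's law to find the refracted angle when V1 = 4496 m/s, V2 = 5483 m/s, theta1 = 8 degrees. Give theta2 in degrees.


sin(theta1) = sin(8 deg) = 0.139173
sin(theta2) = V2/V1 * sin(theta1) = 5483/4496 * 0.139173 = 0.169726
theta2 = arcsin(0.169726) = 9.7719 degrees

9.7719


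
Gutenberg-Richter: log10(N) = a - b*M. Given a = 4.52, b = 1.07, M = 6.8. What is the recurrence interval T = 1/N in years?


log10(N) = 4.52 - 1.07*6.8 = -2.756
N = 10^-2.756 = 0.001754
T = 1/N = 1/0.001754 = 570.1643 years

570.1643


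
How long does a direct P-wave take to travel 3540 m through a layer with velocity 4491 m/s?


t = x / V
= 3540 / 4491
= 0.7882 s

0.7882


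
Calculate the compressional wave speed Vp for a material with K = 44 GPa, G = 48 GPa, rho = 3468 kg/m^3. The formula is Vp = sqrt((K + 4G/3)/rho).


First compute the effective modulus:
K + 4G/3 = 44e9 + 4*48e9/3 = 108000000000.0 Pa
Then divide by density:
108000000000.0 / 3468 = 31141868.5121 Pa/(kg/m^3)
Take the square root:
Vp = sqrt(31141868.5121) = 5580.49 m/s

5580.49


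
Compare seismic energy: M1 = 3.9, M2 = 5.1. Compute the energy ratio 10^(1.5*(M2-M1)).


M2 - M1 = 5.1 - 3.9 = 1.2
1.5 * 1.2 = 1.8
ratio = 10^1.8 = 63.1

63.1


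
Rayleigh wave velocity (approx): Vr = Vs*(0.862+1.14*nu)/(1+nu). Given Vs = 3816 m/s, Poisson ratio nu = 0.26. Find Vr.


Numerator factor = 0.862 + 1.14*0.26 = 1.1584
Denominator = 1 + 0.26 = 1.26
Vr = 3816 * 1.1584 / 1.26 = 3508.3 m/s

3508.3


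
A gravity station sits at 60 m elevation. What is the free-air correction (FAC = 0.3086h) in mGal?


FAC = 0.3086 * h
= 0.3086 * 60
= 18.516 mGal

18.516


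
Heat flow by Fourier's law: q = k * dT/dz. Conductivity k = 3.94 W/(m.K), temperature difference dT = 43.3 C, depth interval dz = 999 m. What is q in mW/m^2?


q = k * dT / dz * 1000
= 3.94 * 43.3 / 999 * 1000
= 0.170773 * 1000
= 170.7728 mW/m^2

170.7728


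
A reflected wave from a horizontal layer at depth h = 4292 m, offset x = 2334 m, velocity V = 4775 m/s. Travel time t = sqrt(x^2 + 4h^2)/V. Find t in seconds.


x^2 + 4h^2 = 2334^2 + 4*4292^2 = 5447556 + 73685056 = 79132612
sqrt(79132612) = 8895.6513
t = 8895.6513 / 4775 = 1.863 s

1.863


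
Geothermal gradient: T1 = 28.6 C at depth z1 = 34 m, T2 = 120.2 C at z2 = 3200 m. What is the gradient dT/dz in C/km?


dT = 120.2 - 28.6 = 91.6 C
dz = 3200 - 34 = 3166 m
gradient = dT/dz * 1000 = 91.6/3166 * 1000 = 28.9324 C/km

28.9324


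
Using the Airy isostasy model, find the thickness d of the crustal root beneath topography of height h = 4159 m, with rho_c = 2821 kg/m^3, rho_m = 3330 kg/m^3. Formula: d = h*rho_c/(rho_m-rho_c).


rho_m - rho_c = 3330 - 2821 = 509
d = 4159 * 2821 / 509
= 11732539 / 509
= 23050.17 m

23050.17


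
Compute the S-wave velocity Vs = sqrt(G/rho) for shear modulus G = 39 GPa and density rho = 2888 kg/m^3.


Convert G to Pa: G = 39e9 Pa
Compute G/rho = 39e9 / 2888 = 13504155.1247
Vs = sqrt(13504155.1247) = 3674.8 m/s

3674.8


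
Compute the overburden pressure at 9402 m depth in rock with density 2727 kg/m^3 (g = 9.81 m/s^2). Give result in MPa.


P = rho * g * z / 1e6
= 2727 * 9.81 * 9402 / 1e6
= 251521081.74 / 1e6
= 251.5211 MPa

251.5211


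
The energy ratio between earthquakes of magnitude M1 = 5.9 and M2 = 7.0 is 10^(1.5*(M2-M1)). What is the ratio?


M2 - M1 = 7.0 - 5.9 = 1.1
1.5 * 1.1 = 1.65
ratio = 10^1.65 = 44.67

44.67


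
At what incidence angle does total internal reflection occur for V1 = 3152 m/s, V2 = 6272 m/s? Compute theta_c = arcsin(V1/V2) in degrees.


V1/V2 = 3152/6272 = 0.502551
theta_c = arcsin(0.502551) = 30.1689 degrees

30.1689


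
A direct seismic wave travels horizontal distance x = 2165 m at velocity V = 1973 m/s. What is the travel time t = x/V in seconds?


t = x / V
= 2165 / 1973
= 1.0973 s

1.0973


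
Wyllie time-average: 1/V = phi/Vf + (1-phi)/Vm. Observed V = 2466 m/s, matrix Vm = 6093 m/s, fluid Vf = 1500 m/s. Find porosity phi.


1/V - 1/Vm = 1/2466 - 1/6093 = 0.00024139
1/Vf - 1/Vm = 1/1500 - 1/6093 = 0.00050254
phi = 0.00024139 / 0.00050254 = 0.4803

0.4803


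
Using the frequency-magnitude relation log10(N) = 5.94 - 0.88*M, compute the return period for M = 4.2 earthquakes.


log10(N) = 5.94 - 0.88*4.2 = 2.244
N = 10^2.244 = 175.38805
T = 1/N = 1/175.38805 = 0.0057 years

0.0057


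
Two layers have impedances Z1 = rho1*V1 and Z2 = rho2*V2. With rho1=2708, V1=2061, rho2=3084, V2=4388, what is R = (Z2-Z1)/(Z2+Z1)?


Z1 = 2708 * 2061 = 5581188
Z2 = 3084 * 4388 = 13532592
R = (13532592 - 5581188) / (13532592 + 5581188) = 7951404 / 19113780 = 0.416

0.416


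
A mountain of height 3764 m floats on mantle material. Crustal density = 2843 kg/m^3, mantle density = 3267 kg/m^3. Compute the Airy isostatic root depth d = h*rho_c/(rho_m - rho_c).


rho_m - rho_c = 3267 - 2843 = 424
d = 3764 * 2843 / 424
= 10701052 / 424
= 25238.33 m

25238.33


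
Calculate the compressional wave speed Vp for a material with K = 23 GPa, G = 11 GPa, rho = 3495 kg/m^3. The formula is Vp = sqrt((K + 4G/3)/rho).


First compute the effective modulus:
K + 4G/3 = 23e9 + 4*11e9/3 = 37666666666.67 Pa
Then divide by density:
37666666666.67 / 3495 = 10777300.9061 Pa/(kg/m^3)
Take the square root:
Vp = sqrt(10777300.9061) = 3282.88 m/s

3282.88


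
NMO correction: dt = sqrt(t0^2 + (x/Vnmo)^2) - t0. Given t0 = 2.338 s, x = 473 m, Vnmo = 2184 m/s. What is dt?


x/Vnmo = 473/2184 = 0.216575
(x/Vnmo)^2 = 0.046905
t0^2 = 5.466244
sqrt(5.466244 + 0.046905) = 2.34801
dt = 2.34801 - 2.338 = 0.01001

0.01001


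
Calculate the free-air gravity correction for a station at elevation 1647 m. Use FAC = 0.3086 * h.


FAC = 0.3086 * h
= 0.3086 * 1647
= 508.2642 mGal

508.2642


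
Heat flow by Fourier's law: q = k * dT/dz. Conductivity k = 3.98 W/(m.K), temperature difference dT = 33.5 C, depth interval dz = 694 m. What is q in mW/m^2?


q = k * dT / dz * 1000
= 3.98 * 33.5 / 694 * 1000
= 0.192118 * 1000
= 192.1182 mW/m^2

192.1182


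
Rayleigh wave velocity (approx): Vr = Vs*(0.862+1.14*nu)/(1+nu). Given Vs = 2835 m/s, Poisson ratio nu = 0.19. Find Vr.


Numerator factor = 0.862 + 1.14*0.19 = 1.0786
Denominator = 1 + 0.19 = 1.19
Vr = 2835 * 1.0786 / 1.19 = 2569.61 m/s

2569.61


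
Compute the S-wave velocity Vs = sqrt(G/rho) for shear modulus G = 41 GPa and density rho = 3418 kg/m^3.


Convert G to Pa: G = 41e9 Pa
Compute G/rho = 41e9 / 3418 = 11995318.8999
Vs = sqrt(11995318.8999) = 3463.43 m/s

3463.43


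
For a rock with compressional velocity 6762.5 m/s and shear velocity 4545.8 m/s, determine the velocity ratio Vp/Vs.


Vp/Vs = 6762.5 / 4545.8
= 1.4876

1.4876


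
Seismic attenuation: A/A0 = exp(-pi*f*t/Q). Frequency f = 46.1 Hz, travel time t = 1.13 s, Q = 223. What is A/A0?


pi*f*t/Q = pi*46.1*1.13/223 = 0.733879
A/A0 = exp(-0.733879) = 0.480043

0.480043


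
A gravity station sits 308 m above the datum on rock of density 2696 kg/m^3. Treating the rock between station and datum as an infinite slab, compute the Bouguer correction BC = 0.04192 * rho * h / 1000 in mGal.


BC = 0.04192 * rho * h / 1000
= 0.04192 * 2696 * 308 / 1000
= 34.809 mGal

34.809


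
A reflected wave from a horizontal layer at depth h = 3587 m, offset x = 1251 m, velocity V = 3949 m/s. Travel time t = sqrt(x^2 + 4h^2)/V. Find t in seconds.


x^2 + 4h^2 = 1251^2 + 4*3587^2 = 1565001 + 51466276 = 53031277
sqrt(53031277) = 7282.2577
t = 7282.2577 / 3949 = 1.8441 s

1.8441


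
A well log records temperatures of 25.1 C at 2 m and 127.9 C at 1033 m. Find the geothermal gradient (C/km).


dT = 127.9 - 25.1 = 102.8 C
dz = 1033 - 2 = 1031 m
gradient = dT/dz * 1000 = 102.8/1031 * 1000 = 99.709 C/km

99.709


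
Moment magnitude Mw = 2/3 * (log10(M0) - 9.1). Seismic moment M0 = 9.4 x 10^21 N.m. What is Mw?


log10(M0) = log10(9.4 x 10^21) = 21.9731
Mw = 2/3 * (21.9731 - 9.1)
= 2/3 * 12.8731
= 8.58

8.58


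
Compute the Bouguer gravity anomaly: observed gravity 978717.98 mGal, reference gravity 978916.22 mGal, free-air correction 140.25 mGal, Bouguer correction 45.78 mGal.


BA = g_obs - g_ref + FAC - BC
= 978717.98 - 978916.22 + 140.25 - 45.78
= -103.77 mGal

-103.77


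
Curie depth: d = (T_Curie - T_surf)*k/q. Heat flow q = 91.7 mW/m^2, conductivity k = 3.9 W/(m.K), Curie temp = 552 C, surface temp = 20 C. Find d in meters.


T_Curie - T_surf = 552 - 20 = 532 C
Convert q to W/m^2: 91.7 mW/m^2 = 0.0917 W/m^2
d = 532 * 3.9 / 0.0917 = 22625.95 m

22625.95


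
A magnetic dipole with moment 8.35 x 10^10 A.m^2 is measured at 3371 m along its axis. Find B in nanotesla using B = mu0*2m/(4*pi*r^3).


m = 8.35 x 10^10 = 83500000000 A.m^2
2m = 167000000000 A.m^2
r^3 = 3371^3 = 38306833811
B = (4pi*10^-7) * 167000000000 / (4*pi * 38306833811) * 1e9
= 209858.38926 / 481377870731.69 * 1e9
= 435.9535 nT

435.9535


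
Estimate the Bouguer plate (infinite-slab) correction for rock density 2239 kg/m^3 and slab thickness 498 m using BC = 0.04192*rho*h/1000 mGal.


BC = 0.04192 * rho * h / 1000
= 0.04192 * 2239 * 498 / 1000
= 46.7417 mGal

46.7417


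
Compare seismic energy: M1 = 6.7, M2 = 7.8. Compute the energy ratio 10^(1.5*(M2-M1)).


M2 - M1 = 7.8 - 6.7 = 1.1
1.5 * 1.1 = 1.65
ratio = 10^1.65 = 44.67

44.67


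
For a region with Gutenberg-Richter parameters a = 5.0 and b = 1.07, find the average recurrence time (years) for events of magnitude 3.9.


log10(N) = 5.0 - 1.07*3.9 = 0.827
N = 10^0.827 = 6.714289
T = 1/N = 1/6.714289 = 0.1489 years

0.1489


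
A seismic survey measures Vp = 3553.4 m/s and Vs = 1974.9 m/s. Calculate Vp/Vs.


Vp/Vs = 3553.4 / 1974.9
= 1.7993

1.7993


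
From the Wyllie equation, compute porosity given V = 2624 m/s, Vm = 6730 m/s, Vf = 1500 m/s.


1/V - 1/Vm = 1/2624 - 1/6730 = 0.00023251
1/Vf - 1/Vm = 1/1500 - 1/6730 = 0.00051808
phi = 0.00023251 / 0.00051808 = 0.4488

0.4488


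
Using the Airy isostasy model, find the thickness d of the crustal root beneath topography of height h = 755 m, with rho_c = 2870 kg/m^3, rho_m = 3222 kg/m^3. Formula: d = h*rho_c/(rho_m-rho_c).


rho_m - rho_c = 3222 - 2870 = 352
d = 755 * 2870 / 352
= 2166850 / 352
= 6155.82 m

6155.82
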